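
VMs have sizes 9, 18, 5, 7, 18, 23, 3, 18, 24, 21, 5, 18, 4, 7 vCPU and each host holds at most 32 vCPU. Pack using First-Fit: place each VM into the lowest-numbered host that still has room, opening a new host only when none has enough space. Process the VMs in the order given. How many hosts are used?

9 vCPU → host 1 (remaining 23 vCPU)
18 vCPU → host 1 (remaining 5 vCPU)
5 vCPU → host 1 (remaining 0 vCPU)
7 vCPU → host 2 (remaining 25 vCPU)
18 vCPU → host 2 (remaining 7 vCPU)
23 vCPU → host 3 (remaining 9 vCPU)
3 vCPU → host 2 (remaining 4 vCPU)
18 vCPU → host 4 (remaining 14 vCPU)
24 vCPU → host 5 (remaining 8 vCPU)
21 vCPU → host 6 (remaining 11 vCPU)
5 vCPU → host 3 (remaining 4 vCPU)
18 vCPU → host 7 (remaining 14 vCPU)
4 vCPU → host 2 (remaining 0 vCPU)
7 vCPU → host 4 (remaining 7 vCPU)

7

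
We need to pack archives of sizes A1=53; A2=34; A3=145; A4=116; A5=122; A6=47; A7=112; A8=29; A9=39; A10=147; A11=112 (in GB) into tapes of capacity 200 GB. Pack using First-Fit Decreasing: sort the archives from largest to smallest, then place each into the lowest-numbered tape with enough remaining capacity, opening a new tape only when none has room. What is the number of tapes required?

6 tapes

Sorted descending: 147, 145, 122, 116, 112, 112, 53, 47, 39, 34, 29.
tape 1: place 147 GB, 53 GB left
tape 2: place 145 GB, 55 GB left
tape 3: place 122 GB, 78 GB left
tape 4: place 116 GB, 84 GB left
tape 5: place 112 GB, 88 GB left
tape 6: place 112 GB, 88 GB left
tape 1: place 53 GB, 0 GB left
tape 2: place 47 GB, 8 GB left
tape 3: place 39 GB, 39 GB left
tape 3: place 34 GB, 5 GB left
tape 4: place 29 GB, 55 GB left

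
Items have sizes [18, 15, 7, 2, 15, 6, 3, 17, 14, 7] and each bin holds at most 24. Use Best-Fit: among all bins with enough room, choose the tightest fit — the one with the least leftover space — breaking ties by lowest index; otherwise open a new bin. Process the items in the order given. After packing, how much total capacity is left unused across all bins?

16

Put 18 in bin 1; 6 remain.
Put 15 in bin 2; 9 remain.
Put 7 in bin 2; 2 remain.
Put 2 in bin 2; 0 remain.
Put 15 in bin 3; 9 remain.
Put 6 in bin 1; 0 remain.
Put 3 in bin 3; 6 remain.
Put 17 in bin 4; 7 remain.
Put 14 in bin 5; 10 remain.
Put 7 in bin 4; 0 remain.
5 bins × 24 = 120; used 104; unused 16.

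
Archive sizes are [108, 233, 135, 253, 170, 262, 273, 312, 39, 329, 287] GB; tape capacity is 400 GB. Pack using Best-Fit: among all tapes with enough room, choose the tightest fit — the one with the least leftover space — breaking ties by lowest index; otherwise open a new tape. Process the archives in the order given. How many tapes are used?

8 tapes

Put 108 GB in tape 1; 292 GB remain.
Put 233 GB in tape 1; 59 GB remain.
Put 135 GB in tape 2; 265 GB remain.
Put 253 GB in tape 2; 12 GB remain.
Put 170 GB in tape 3; 230 GB remain.
Put 262 GB in tape 4; 138 GB remain.
Put 273 GB in tape 5; 127 GB remain.
Put 312 GB in tape 6; 88 GB remain.
Put 39 GB in tape 1; 20 GB remain.
Put 329 GB in tape 7; 71 GB remain.
Put 287 GB in tape 8; 113 GB remain.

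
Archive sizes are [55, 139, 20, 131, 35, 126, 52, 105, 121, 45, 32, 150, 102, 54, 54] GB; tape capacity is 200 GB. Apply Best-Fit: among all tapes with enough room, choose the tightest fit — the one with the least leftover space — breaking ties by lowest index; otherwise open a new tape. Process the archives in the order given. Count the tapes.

7

Put 55 GB in tape 1; 145 GB remain.
Put 139 GB in tape 1; 6 GB remain.
Put 20 GB in tape 2; 180 GB remain.
Put 131 GB in tape 2; 49 GB remain.
Put 35 GB in tape 2; 14 GB remain.
Put 126 GB in tape 3; 74 GB remain.
Put 52 GB in tape 3; 22 GB remain.
Put 105 GB in tape 4; 95 GB remain.
Put 121 GB in tape 5; 79 GB remain.
Put 45 GB in tape 5; 34 GB remain.
Put 32 GB in tape 5; 2 GB remain.
Put 150 GB in tape 6; 50 GB remain.
Put 102 GB in tape 7; 98 GB remain.
Put 54 GB in tape 4; 41 GB remain.
Put 54 GB in tape 7; 44 GB remain.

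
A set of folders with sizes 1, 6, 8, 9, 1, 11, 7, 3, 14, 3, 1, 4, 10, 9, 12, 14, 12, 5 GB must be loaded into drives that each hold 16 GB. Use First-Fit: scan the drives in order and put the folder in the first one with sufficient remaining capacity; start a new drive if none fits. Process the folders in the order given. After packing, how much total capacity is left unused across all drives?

1 GB → drive 1 (remaining 15 GB)
6 GB → drive 1 (remaining 9 GB)
8 GB → drive 1 (remaining 1 GB)
9 GB → drive 2 (remaining 7 GB)
1 GB → drive 1 (remaining 0 GB)
11 GB → drive 3 (remaining 5 GB)
7 GB → drive 2 (remaining 0 GB)
3 GB → drive 3 (remaining 2 GB)
14 GB → drive 4 (remaining 2 GB)
3 GB → drive 5 (remaining 13 GB)
1 GB → drive 3 (remaining 1 GB)
4 GB → drive 5 (remaining 9 GB)
10 GB → drive 6 (remaining 6 GB)
9 GB → drive 5 (remaining 0 GB)
12 GB → drive 7 (remaining 4 GB)
14 GB → drive 8 (remaining 2 GB)
12 GB → drive 9 (remaining 4 GB)
5 GB → drive 6 (remaining 1 GB)
9 drives × 16 GB = 144 GB; used 130 GB; unused 14 GB.

14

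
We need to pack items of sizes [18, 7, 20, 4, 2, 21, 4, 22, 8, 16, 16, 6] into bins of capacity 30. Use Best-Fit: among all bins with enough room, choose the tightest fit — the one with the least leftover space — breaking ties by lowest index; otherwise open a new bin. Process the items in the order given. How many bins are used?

6

18 → bin 1 (remaining 12)
7 → bin 1 (remaining 5)
20 → bin 2 (remaining 10)
4 → bin 1 (remaining 1)
2 → bin 2 (remaining 8)
21 → bin 3 (remaining 9)
4 → bin 2 (remaining 4)
22 → bin 4 (remaining 8)
8 → bin 4 (remaining 0)
16 → bin 5 (remaining 14)
16 → bin 6 (remaining 14)
6 → bin 3 (remaining 3)
Final bins: [18,7,4] [20,2,4] [21,6] [22,8] [16] [16].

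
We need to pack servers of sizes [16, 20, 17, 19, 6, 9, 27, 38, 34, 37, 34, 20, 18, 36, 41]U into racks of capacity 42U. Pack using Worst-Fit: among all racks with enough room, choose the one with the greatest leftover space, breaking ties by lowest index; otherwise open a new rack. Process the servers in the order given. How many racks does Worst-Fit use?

10

rack 1: place 16U, 26U left
rack 1: place 20U, 6U left
rack 2: place 17U, 25U left
rack 2: place 19U, 6U left
rack 1: place 6U, 0U left
rack 3: place 9U, 33U left
rack 3: place 27U, 6U left
rack 4: place 38U, 4U left
rack 5: place 34U, 8U left
rack 6: place 37U, 5U left
rack 7: place 34U, 8U left
rack 8: place 20U, 22U left
rack 8: place 18U, 4U left
rack 9: place 36U, 6U left
rack 10: place 41U, 1U left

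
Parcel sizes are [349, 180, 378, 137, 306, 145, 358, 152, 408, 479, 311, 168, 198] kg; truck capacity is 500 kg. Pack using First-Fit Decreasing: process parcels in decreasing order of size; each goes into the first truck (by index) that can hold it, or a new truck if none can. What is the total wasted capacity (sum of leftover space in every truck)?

431

Sorted descending: 479, 408, 378, 358, 349, 311, 306, 198, 180, 168, 152, 145, 137.
truck 1: place 479 kg, 21 kg left
truck 2: place 408 kg, 92 kg left
truck 3: place 378 kg, 122 kg left
truck 4: place 358 kg, 142 kg left
truck 5: place 349 kg, 151 kg left
truck 6: place 311 kg, 189 kg left
truck 7: place 306 kg, 194 kg left
truck 8: place 198 kg, 302 kg left
truck 6: place 180 kg, 9 kg left
truck 7: place 168 kg, 26 kg left
truck 8: place 152 kg, 150 kg left
truck 5: place 145 kg, 6 kg left
truck 4: place 137 kg, 5 kg left
8 trucks × 500 kg = 4000 kg; used 3569 kg; unused 431 kg.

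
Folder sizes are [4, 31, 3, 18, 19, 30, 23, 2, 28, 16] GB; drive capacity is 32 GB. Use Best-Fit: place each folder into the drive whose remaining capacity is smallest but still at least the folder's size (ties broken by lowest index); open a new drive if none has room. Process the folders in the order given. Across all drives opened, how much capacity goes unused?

50

4 GB → drive 1 (remaining 28 GB)
31 GB → drive 2 (remaining 1 GB)
3 GB → drive 1 (remaining 25 GB)
18 GB → drive 1 (remaining 7 GB)
19 GB → drive 3 (remaining 13 GB)
30 GB → drive 4 (remaining 2 GB)
23 GB → drive 5 (remaining 9 GB)
2 GB → drive 4 (remaining 0 GB)
28 GB → drive 6 (remaining 4 GB)
16 GB → drive 7 (remaining 16 GB)
7 drives × 32 GB = 224 GB; used 174 GB; unused 50 GB.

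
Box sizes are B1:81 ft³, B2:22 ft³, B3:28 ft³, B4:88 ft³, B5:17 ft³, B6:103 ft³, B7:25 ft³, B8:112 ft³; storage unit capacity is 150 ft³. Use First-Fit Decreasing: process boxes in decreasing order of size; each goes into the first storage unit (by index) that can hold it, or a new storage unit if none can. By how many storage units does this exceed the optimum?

First-Fit Decreasing: [112,28] [103,25,22] [88,17] [81] → 4 storage units.
Total size 476 ft³; any packing needs at least ⌈476/150⌉ = 4 storage units.
So 4 is already optimal.

0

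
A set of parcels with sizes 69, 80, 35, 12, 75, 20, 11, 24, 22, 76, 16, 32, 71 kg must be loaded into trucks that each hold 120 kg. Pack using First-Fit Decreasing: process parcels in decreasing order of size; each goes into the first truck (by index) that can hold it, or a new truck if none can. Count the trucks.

Sorted descending: 80, 76, 75, 71, 69, 35, 32, 24, 22, 20, 16, 12, 11.
truck 1: place 80 kg, 40 kg left
truck 2: place 76 kg, 44 kg left
truck 3: place 75 kg, 45 kg left
truck 4: place 71 kg, 49 kg left
truck 5: place 69 kg, 51 kg left
truck 1: place 35 kg, 5 kg left
truck 2: place 32 kg, 12 kg left
truck 3: place 24 kg, 21 kg left
truck 4: place 22 kg, 27 kg left
truck 3: place 20 kg, 1 kg left
truck 4: place 16 kg, 11 kg left
truck 2: place 12 kg, 0 kg left
truck 4: place 11 kg, 0 kg left
Final trucks: [80,35] [76,32,12] [75,24,20] [71,22,16,11] [69].

5 trucks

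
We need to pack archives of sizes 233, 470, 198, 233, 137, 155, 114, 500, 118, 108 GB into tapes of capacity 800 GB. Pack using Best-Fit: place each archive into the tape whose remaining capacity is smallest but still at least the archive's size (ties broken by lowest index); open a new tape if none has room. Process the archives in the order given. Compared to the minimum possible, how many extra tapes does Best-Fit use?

Best-Fit: [233,470] [198,233,137,155] [114,500,118] [108] → 4 tapes.
Total size 2266 GB; any packing needs at least ⌈2266/800⌉ = 3 tapes.
An optimal packing achieves that bound: [500,233] [470,198,118] [233,155,137,114,108] → 3 tapes.
Excess: 4 − 3 = 1.

1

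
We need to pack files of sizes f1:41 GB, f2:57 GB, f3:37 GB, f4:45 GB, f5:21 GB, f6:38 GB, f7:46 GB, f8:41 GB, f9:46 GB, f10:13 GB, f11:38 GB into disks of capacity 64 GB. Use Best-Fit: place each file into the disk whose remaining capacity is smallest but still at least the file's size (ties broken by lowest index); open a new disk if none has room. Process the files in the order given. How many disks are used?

disk 1: place f1 (41 GB), 23 GB left
disk 2: place f2 (57 GB), 7 GB left
disk 3: place f3 (37 GB), 27 GB left
disk 4: place f4 (45 GB), 19 GB left
disk 1: place f5 (21 GB), 2 GB left
disk 5: place f6 (38 GB), 26 GB left
disk 6: place f7 (46 GB), 18 GB left
disk 7: place f8 (41 GB), 23 GB left
disk 8: place f9 (46 GB), 18 GB left
disk 6: place f10 (13 GB), 5 GB left
disk 9: place f11 (38 GB), 26 GB left
Final disks: [41,21] [57] [37] [45] [38] [46,13] [41] [46] [38].

9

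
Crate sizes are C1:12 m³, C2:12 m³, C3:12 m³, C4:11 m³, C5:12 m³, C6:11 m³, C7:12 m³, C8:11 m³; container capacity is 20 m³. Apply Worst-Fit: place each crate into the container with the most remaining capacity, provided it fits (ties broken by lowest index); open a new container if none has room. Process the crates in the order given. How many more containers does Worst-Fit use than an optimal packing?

Worst-Fit: [12] [12] [12] [11] [12] [11] [12] [11] → 8 containers.
8 crates exceed 10 m³ (half the capacity), and no two of those can share a container, so at least 8 containers are needed.
So 8 is already optimal.

0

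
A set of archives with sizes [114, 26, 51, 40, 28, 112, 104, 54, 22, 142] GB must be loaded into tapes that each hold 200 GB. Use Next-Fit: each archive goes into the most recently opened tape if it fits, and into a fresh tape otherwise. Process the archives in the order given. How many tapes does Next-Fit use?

4 tapes

Put 114 GB in tape 1; 86 GB remain.
Put 26 GB in tape 1; 60 GB remain.
Put 51 GB in tape 1; 9 GB remain.
Put 40 GB in tape 2; 160 GB remain.
Put 28 GB in tape 2; 132 GB remain.
Put 112 GB in tape 2; 20 GB remain.
Put 104 GB in tape 3; 96 GB remain.
Put 54 GB in tape 3; 42 GB remain.
Put 22 GB in tape 3; 20 GB remain.
Put 142 GB in tape 4; 58 GB remain.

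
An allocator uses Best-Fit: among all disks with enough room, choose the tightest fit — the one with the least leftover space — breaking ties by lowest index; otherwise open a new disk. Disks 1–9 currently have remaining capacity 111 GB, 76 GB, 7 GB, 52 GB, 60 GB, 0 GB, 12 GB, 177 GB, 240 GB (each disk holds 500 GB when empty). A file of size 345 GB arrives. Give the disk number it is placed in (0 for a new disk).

0

No disk has ≥ 345 GB free, so a new disk is opened.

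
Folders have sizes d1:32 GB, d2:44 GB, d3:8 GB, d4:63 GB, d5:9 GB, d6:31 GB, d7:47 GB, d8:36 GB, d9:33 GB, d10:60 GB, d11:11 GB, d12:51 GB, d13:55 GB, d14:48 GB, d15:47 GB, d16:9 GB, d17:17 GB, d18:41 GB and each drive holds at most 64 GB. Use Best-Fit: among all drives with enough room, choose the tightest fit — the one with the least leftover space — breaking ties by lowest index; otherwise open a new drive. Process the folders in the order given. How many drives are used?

Put d1 (32 GB) in drive 1; 32 GB remain.
Put d2 (44 GB) in drive 2; 20 GB remain.
Put d3 (8 GB) in drive 2; 12 GB remain.
Put d4 (63 GB) in drive 3; 1 GB remain.
Put d5 (9 GB) in drive 2; 3 GB remain.
Put d6 (31 GB) in drive 1; 1 GB remain.
Put d7 (47 GB) in drive 4; 17 GB remain.
Put d8 (36 GB) in drive 5; 28 GB remain.
Put d9 (33 GB) in drive 6; 31 GB remain.
Put d10 (60 GB) in drive 7; 4 GB remain.
Put d11 (11 GB) in drive 4; 6 GB remain.
Put d12 (51 GB) in drive 8; 13 GB remain.
Put d13 (55 GB) in drive 9; 9 GB remain.
Put d14 (48 GB) in drive 10; 16 GB remain.
Put d15 (47 GB) in drive 11; 17 GB remain.
Put d16 (9 GB) in drive 9; 0 GB remain.
Put d17 (17 GB) in drive 11; 0 GB remain.
Put d18 (41 GB) in drive 12; 23 GB remain.

12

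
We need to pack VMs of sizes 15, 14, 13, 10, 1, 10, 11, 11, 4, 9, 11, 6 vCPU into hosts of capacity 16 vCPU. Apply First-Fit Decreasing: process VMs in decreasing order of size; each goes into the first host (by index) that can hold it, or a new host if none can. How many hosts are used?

Sorted descending: 15, 14, 13, 11, 11, 11, 10, 10, 9, 6, 4, 1.
host 1: place 15 vCPU, 1 vCPU left
host 2: place 14 vCPU, 2 vCPU left
host 3: place 13 vCPU, 3 vCPU left
host 4: place 11 vCPU, 5 vCPU left
host 5: place 11 vCPU, 5 vCPU left
host 6: place 11 vCPU, 5 vCPU left
host 7: place 10 vCPU, 6 vCPU left
host 8: place 10 vCPU, 6 vCPU left
host 9: place 9 vCPU, 7 vCPU left
host 7: place 6 vCPU, 0 vCPU left
host 4: place 4 vCPU, 1 vCPU left
host 1: place 1 vCPU, 0 vCPU left
Final hosts: [15,1] [14] [13] [11,4] [11] [11] [10,6] [10] [9].

9 hosts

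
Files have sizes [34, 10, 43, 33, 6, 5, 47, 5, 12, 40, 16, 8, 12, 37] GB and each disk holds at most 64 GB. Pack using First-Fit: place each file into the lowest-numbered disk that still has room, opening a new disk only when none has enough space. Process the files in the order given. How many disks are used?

34 GB → disk 1 (remaining 30 GB)
10 GB → disk 1 (remaining 20 GB)
43 GB → disk 2 (remaining 21 GB)
33 GB → disk 3 (remaining 31 GB)
6 GB → disk 1 (remaining 14 GB)
5 GB → disk 1 (remaining 9 GB)
47 GB → disk 4 (remaining 17 GB)
5 GB → disk 1 (remaining 4 GB)
12 GB → disk 2 (remaining 9 GB)
40 GB → disk 5 (remaining 24 GB)
16 GB → disk 3 (remaining 15 GB)
8 GB → disk 2 (remaining 1 GB)
12 GB → disk 3 (remaining 3 GB)
37 GB → disk 6 (remaining 27 GB)

6 disks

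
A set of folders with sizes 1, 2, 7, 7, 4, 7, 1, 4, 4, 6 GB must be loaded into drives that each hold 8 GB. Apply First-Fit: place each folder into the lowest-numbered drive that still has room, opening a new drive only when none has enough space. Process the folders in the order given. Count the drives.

1 GB → drive 1 (remaining 7 GB)
2 GB → drive 1 (remaining 5 GB)
7 GB → drive 2 (remaining 1 GB)
7 GB → drive 3 (remaining 1 GB)
4 GB → drive 1 (remaining 1 GB)
7 GB → drive 4 (remaining 1 GB)
1 GB → drive 1 (remaining 0 GB)
4 GB → drive 5 (remaining 4 GB)
4 GB → drive 5 (remaining 0 GB)
6 GB → drive 6 (remaining 2 GB)

6 drives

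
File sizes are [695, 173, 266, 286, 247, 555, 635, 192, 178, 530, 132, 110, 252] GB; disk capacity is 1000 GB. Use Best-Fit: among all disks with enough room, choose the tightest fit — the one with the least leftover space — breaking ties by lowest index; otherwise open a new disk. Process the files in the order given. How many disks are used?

5 disks

695 GB → disk 1 (remaining 305 GB)
173 GB → disk 1 (remaining 132 GB)
266 GB → disk 2 (remaining 734 GB)
286 GB → disk 2 (remaining 448 GB)
247 GB → disk 2 (remaining 201 GB)
555 GB → disk 3 (remaining 445 GB)
635 GB → disk 4 (remaining 365 GB)
192 GB → disk 2 (remaining 9 GB)
178 GB → disk 4 (remaining 187 GB)
530 GB → disk 5 (remaining 470 GB)
132 GB → disk 1 (remaining 0 GB)
110 GB → disk 4 (remaining 77 GB)
252 GB → disk 3 (remaining 193 GB)
Final disks: [695,173,132] [266,286,247,192] [555,252] [635,178,110] [530].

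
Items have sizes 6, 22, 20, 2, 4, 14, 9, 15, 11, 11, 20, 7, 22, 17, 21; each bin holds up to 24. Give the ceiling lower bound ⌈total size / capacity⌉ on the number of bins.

9 bins

Total size = 6 + 22 + 20 + 2 + 4 + 14 + 9 + 15 + 11 + 11 + 20 + 7 + 22 + 17 + 21 = 201.
⌈201 / 24⌉ = 9.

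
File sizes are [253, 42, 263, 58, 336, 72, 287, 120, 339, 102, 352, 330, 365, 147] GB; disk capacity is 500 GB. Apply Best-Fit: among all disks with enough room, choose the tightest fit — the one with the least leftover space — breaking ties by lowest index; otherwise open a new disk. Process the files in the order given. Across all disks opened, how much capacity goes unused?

934

Put 253 GB in disk 1; 247 GB remain.
Put 42 GB in disk 1; 205 GB remain.
Put 263 GB in disk 2; 237 GB remain.
Put 58 GB in disk 1; 147 GB remain.
Put 336 GB in disk 3; 164 GB remain.
Put 72 GB in disk 1; 75 GB remain.
Put 287 GB in disk 4; 213 GB remain.
Put 120 GB in disk 3; 44 GB remain.
Put 339 GB in disk 5; 161 GB remain.
Put 102 GB in disk 5; 59 GB remain.
Put 352 GB in disk 6; 148 GB remain.
Put 330 GB in disk 7; 170 GB remain.
Put 365 GB in disk 8; 135 GB remain.
Put 147 GB in disk 6; 1 GB remain.
8 disks × 500 GB = 4000 GB; used 3066 GB; unused 934 GB.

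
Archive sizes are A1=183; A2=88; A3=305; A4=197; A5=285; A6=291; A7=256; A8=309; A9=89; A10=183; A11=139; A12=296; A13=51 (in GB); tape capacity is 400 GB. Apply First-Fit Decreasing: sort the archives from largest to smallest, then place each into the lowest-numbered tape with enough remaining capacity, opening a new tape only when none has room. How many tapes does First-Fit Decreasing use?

Sorted descending: 309, 305, 296, 291, 285, 256, 197, 183, 183, 139, 89, 88, 51.
309 GB → tape 1 (remaining 91 GB)
305 GB → tape 2 (remaining 95 GB)
296 GB → tape 3 (remaining 104 GB)
291 GB → tape 4 (remaining 109 GB)
285 GB → tape 5 (remaining 115 GB)
256 GB → tape 6 (remaining 144 GB)
197 GB → tape 7 (remaining 203 GB)
183 GB → tape 7 (remaining 20 GB)
183 GB → tape 8 (remaining 217 GB)
139 GB → tape 6 (remaining 5 GB)
89 GB → tape 1 (remaining 2 GB)
88 GB → tape 2 (remaining 7 GB)
51 GB → tape 3 (remaining 53 GB)

8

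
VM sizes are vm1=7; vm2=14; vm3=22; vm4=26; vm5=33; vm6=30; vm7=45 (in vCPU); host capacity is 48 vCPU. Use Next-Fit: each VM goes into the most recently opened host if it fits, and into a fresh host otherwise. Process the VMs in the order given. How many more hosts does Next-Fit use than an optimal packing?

1

Next-Fit: [7,14,22] [26] [33] [30] [45] → 5 hosts.
Total size 177 vCPU; any packing needs at least ⌈177/48⌉ = 4 hosts.
An optimal packing achieves that bound: [45] [33,14] [30,7] [26,22] → 4 hosts.
Excess: 5 − 4 = 1.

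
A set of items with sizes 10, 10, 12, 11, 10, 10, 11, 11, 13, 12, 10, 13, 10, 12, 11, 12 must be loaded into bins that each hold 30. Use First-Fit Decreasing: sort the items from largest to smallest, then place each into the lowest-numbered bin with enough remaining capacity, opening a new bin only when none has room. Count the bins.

Sorted descending: 13, 13, 12, 12, 12, 12, 11, 11, 11, 11, 10, 10, 10, 10, 10, 10.
Put 13 in bin 1; 17 remain.
Put 13 in bin 1; 4 remain.
Put 12 in bin 2; 18 remain.
Put 12 in bin 2; 6 remain.
Put 12 in bin 3; 18 remain.
Put 12 in bin 3; 6 remain.
Put 11 in bin 4; 19 remain.
Put 11 in bin 4; 8 remain.
Put 11 in bin 5; 19 remain.
Put 11 in bin 5; 8 remain.
Put 10 in bin 6; 20 remain.
Put 10 in bin 6; 10 remain.
Put 10 in bin 6; 0 remain.
Put 10 in bin 7; 20 remain.
Put 10 in bin 7; 10 remain.
Put 10 in bin 7; 0 remain.

7 bins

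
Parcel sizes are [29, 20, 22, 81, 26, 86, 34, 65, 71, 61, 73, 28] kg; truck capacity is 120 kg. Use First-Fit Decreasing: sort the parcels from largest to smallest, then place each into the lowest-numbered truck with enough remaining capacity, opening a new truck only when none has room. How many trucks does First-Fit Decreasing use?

6 trucks

Sorted descending: 86, 81, 73, 71, 65, 61, 34, 29, 28, 26, 22, 20.
truck 1: place 86 kg, 34 kg left
truck 2: place 81 kg, 39 kg left
truck 3: place 73 kg, 47 kg left
truck 4: place 71 kg, 49 kg left
truck 5: place 65 kg, 55 kg left
truck 6: place 61 kg, 59 kg left
truck 1: place 34 kg, 0 kg left
truck 2: place 29 kg, 10 kg left
truck 3: place 28 kg, 19 kg left
truck 4: place 26 kg, 23 kg left
truck 4: place 22 kg, 1 kg left
truck 5: place 20 kg, 35 kg left
Final trucks: [86,34] [81,29] [73,28] [71,26,22] [65,20] [61].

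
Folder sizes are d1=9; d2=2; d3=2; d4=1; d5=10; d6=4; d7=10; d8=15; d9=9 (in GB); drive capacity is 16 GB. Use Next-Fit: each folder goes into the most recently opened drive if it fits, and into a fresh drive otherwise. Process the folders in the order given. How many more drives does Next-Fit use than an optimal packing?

Next-Fit: [9,2,2,1] [10,4] [10] [15] [9] → 5 drives.
5 folders exceed 8 GB (half the capacity), and no two of those can share a drive, so at least 5 drives are needed.
So 5 is already optimal.

0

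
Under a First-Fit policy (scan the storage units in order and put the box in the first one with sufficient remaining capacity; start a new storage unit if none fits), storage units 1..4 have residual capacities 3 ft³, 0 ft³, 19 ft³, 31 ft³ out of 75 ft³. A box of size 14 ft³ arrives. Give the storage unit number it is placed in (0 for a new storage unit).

Storage units with room: storage unit 3 (19 ft³), storage unit 4 (31 ft³).
The first with room is storage unit 3.

3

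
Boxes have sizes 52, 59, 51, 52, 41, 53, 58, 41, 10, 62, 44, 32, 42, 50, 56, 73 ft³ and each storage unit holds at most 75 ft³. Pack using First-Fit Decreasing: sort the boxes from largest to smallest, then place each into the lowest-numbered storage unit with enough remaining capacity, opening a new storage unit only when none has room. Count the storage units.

Sorted descending: 73, 62, 59, 58, 56, 53, 52, 52, 51, 50, 44, 42, 41, 41, 32, 10.
Put 73 ft³ in storage unit 1; 2 ft³ remain.
Put 62 ft³ in storage unit 2; 13 ft³ remain.
Put 59 ft³ in storage unit 3; 16 ft³ remain.
Put 58 ft³ in storage unit 4; 17 ft³ remain.
Put 56 ft³ in storage unit 5; 19 ft³ remain.
Put 53 ft³ in storage unit 6; 22 ft³ remain.
Put 52 ft³ in storage unit 7; 23 ft³ remain.
Put 52 ft³ in storage unit 8; 23 ft³ remain.
Put 51 ft³ in storage unit 9; 24 ft³ remain.
Put 50 ft³ in storage unit 10; 25 ft³ remain.
Put 44 ft³ in storage unit 11; 31 ft³ remain.
Put 42 ft³ in storage unit 12; 33 ft³ remain.
Put 41 ft³ in storage unit 13; 34 ft³ remain.
Put 41 ft³ in storage unit 14; 34 ft³ remain.
Put 32 ft³ in storage unit 12; 1 ft³ remain.
Put 10 ft³ in storage unit 2; 3 ft³ remain.

14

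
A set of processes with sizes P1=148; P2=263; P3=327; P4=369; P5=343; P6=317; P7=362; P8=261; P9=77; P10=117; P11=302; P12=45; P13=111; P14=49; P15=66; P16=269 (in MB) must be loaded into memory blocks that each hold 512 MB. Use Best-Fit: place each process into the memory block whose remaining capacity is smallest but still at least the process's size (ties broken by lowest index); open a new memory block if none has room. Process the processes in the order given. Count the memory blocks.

Put P1 (148 MB) in memory block 1; 364 MB remain.
Put P2 (263 MB) in memory block 1; 101 MB remain.
Put P3 (327 MB) in memory block 2; 185 MB remain.
Put P4 (369 MB) in memory block 3; 143 MB remain.
Put P5 (343 MB) in memory block 4; 169 MB remain.
Put P6 (317 MB) in memory block 5; 195 MB remain.
Put P7 (362 MB) in memory block 6; 150 MB remain.
Put P8 (261 MB) in memory block 7; 251 MB remain.
Put P9 (77 MB) in memory block 1; 24 MB remain.
Put P10 (117 MB) in memory block 3; 26 MB remain.
Put P11 (302 MB) in memory block 8; 210 MB remain.
Put P12 (45 MB) in memory block 6; 105 MB remain.
Put P13 (111 MB) in memory block 4; 58 MB remain.
Put P14 (49 MB) in memory block 4; 9 MB remain.
Put P15 (66 MB) in memory block 6; 39 MB remain.
Put P16 (269 MB) in memory block 9; 243 MB remain.

9 memory blocks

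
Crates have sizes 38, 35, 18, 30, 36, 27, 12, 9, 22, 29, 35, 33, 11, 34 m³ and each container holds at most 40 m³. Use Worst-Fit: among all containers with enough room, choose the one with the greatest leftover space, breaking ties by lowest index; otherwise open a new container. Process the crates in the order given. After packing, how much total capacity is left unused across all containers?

71

38 m³ → container 1 (remaining 2 m³)
35 m³ → container 2 (remaining 5 m³)
18 m³ → container 3 (remaining 22 m³)
30 m³ → container 4 (remaining 10 m³)
36 m³ → container 5 (remaining 4 m³)
27 m³ → container 6 (remaining 13 m³)
12 m³ → container 3 (remaining 10 m³)
9 m³ → container 6 (remaining 4 m³)
22 m³ → container 7 (remaining 18 m³)
29 m³ → container 8 (remaining 11 m³)
35 m³ → container 9 (remaining 5 m³)
33 m³ → container 10 (remaining 7 m³)
11 m³ → container 7 (remaining 7 m³)
34 m³ → container 11 (remaining 6 m³)
11 containers × 40 m³ = 440 m³; used 369 m³; unused 71 m³.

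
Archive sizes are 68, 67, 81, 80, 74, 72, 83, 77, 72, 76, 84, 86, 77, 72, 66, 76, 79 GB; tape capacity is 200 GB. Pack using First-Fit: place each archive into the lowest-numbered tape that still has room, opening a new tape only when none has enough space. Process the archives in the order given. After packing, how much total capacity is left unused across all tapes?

510

tape 1: place 68 GB, 132 GB left
tape 1: place 67 GB, 65 GB left
tape 2: place 81 GB, 119 GB left
tape 2: place 80 GB, 39 GB left
tape 3: place 74 GB, 126 GB left
tape 3: place 72 GB, 54 GB left
tape 4: place 83 GB, 117 GB left
tape 4: place 77 GB, 40 GB left
tape 5: place 72 GB, 128 GB left
tape 5: place 76 GB, 52 GB left
tape 6: place 84 GB, 116 GB left
tape 6: place 86 GB, 30 GB left
tape 7: place 77 GB, 123 GB left
tape 7: place 72 GB, 51 GB left
tape 8: place 66 GB, 134 GB left
tape 8: place 76 GB, 58 GB left
tape 9: place 79 GB, 121 GB left
9 tapes × 200 GB = 1800 GB; used 1290 GB; unused 510 GB.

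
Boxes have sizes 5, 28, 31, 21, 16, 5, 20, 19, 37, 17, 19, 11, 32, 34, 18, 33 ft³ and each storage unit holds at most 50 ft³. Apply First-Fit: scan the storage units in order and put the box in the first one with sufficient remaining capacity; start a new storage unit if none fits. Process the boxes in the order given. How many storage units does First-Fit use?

9

5 ft³ → storage unit 1 (remaining 45 ft³)
28 ft³ → storage unit 1 (remaining 17 ft³)
31 ft³ → storage unit 2 (remaining 19 ft³)
21 ft³ → storage unit 3 (remaining 29 ft³)
16 ft³ → storage unit 1 (remaining 1 ft³)
5 ft³ → storage unit 2 (remaining 14 ft³)
20 ft³ → storage unit 3 (remaining 9 ft³)
19 ft³ → storage unit 4 (remaining 31 ft³)
37 ft³ → storage unit 5 (remaining 13 ft³)
17 ft³ → storage unit 4 (remaining 14 ft³)
19 ft³ → storage unit 6 (remaining 31 ft³)
11 ft³ → storage unit 2 (remaining 3 ft³)
32 ft³ → storage unit 7 (remaining 18 ft³)
34 ft³ → storage unit 8 (remaining 16 ft³)
18 ft³ → storage unit 6 (remaining 13 ft³)
33 ft³ → storage unit 9 (remaining 17 ft³)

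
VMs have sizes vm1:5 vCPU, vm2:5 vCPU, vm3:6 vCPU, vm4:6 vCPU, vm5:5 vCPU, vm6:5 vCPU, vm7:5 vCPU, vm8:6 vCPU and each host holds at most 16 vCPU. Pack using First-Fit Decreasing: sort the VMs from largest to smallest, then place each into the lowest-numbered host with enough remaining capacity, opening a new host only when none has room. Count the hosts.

3 hosts

Sorted descending: 6, 6, 6, 5, 5, 5, 5, 5.
host 1: place 6 vCPU, 10 vCPU left
host 1: place 6 vCPU, 4 vCPU left
host 2: place 6 vCPU, 10 vCPU left
host 2: place 5 vCPU, 5 vCPU left
host 2: place 5 vCPU, 0 vCPU left
host 3: place 5 vCPU, 11 vCPU left
host 3: place 5 vCPU, 6 vCPU left
host 3: place 5 vCPU, 1 vCPU left
Final hosts: [6,6] [6,5,5] [5,5,5].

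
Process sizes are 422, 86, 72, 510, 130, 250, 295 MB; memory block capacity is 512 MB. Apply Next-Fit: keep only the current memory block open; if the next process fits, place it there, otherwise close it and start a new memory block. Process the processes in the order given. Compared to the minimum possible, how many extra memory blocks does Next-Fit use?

Next-Fit: [422,86] [72] [510] [130,250] [295] → 5 memory blocks.
Total size 1765 MB; any packing needs at least ⌈1765/512⌉ = 4 memory blocks.
An optimal packing achieves that bound: [510] [422,86] [295,130,72] [250] → 4 memory blocks.
Excess: 5 − 4 = 1.

1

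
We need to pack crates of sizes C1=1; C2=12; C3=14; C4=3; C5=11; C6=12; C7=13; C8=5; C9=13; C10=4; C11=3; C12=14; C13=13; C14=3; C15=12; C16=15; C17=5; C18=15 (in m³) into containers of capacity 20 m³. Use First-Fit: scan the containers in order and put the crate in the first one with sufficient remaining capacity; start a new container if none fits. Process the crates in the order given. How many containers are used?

11 containers

Put C1 (1 m³) in container 1; 19 m³ remain.
Put C2 (12 m³) in container 1; 7 m³ remain.
Put C3 (14 m³) in container 2; 6 m³ remain.
Put C4 (3 m³) in container 1; 4 m³ remain.
Put C5 (11 m³) in container 3; 9 m³ remain.
Put C6 (12 m³) in container 4; 8 m³ remain.
Put C7 (13 m³) in container 5; 7 m³ remain.
Put C8 (5 m³) in container 2; 1 m³ remain.
Put C9 (13 m³) in container 6; 7 m³ remain.
Put C10 (4 m³) in container 1; 0 m³ remain.
Put C11 (3 m³) in container 3; 6 m³ remain.
Put C12 (14 m³) in container 7; 6 m³ remain.
Put C13 (13 m³) in container 8; 7 m³ remain.
Put C14 (3 m³) in container 3; 3 m³ remain.
Put C15 (12 m³) in container 9; 8 m³ remain.
Put C16 (15 m³) in container 10; 5 m³ remain.
Put C17 (5 m³) in container 4; 3 m³ remain.
Put C18 (15 m³) in container 11; 5 m³ remain.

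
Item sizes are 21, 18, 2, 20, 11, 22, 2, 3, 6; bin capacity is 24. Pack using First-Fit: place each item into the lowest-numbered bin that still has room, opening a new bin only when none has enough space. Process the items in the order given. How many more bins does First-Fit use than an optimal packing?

0

First-Fit: [21,2] [18,2,3] [20] [11,6] [22] → 5 bins.
Total size 105; any packing needs at least ⌈105/24⌉ = 5 bins.
So 5 is already optimal.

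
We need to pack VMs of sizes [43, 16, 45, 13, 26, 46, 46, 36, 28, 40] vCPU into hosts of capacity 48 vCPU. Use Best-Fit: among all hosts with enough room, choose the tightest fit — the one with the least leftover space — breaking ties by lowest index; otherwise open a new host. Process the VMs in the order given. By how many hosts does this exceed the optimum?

Best-Fit: [43] [16,13] [45] [26] [46] [46] [36] [28] [40] → 9 hosts.
Total size 339 vCPU; any packing needs at least ⌈339/48⌉ = 8 hosts.
An optimal packing achieves that bound: [46] [46] [45] [43] [40] [36] [28,16] [26,13] → 8 hosts.
Excess: 9 − 8 = 1.

1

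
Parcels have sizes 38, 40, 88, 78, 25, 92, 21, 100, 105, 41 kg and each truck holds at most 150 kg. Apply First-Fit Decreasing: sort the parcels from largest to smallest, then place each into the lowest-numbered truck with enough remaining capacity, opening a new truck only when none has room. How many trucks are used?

5

Sorted descending: 105, 100, 92, 88, 78, 41, 40, 38, 25, 21.
truck 1: place 105 kg, 45 kg left
truck 2: place 100 kg, 50 kg left
truck 3: place 92 kg, 58 kg left
truck 4: place 88 kg, 62 kg left
truck 5: place 78 kg, 72 kg left
truck 1: place 41 kg, 4 kg left
truck 2: place 40 kg, 10 kg left
truck 3: place 38 kg, 20 kg left
truck 4: place 25 kg, 37 kg left
truck 4: place 21 kg, 16 kg left
Final trucks: [105,41] [100,40] [92,38] [88,25,21] [78].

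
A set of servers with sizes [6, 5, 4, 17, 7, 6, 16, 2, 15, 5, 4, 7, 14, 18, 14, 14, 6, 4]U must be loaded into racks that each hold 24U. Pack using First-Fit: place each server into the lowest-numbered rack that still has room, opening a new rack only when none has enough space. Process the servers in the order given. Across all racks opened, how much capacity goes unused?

6U → rack 1 (remaining 18U)
5U → rack 1 (remaining 13U)
4U → rack 1 (remaining 9U)
17U → rack 2 (remaining 7U)
7U → rack 1 (remaining 2U)
6U → rack 2 (remaining 1U)
16U → rack 3 (remaining 8U)
2U → rack 1 (remaining 0U)
15U → rack 4 (remaining 9U)
5U → rack 3 (remaining 3U)
4U → rack 4 (remaining 5U)
7U → rack 5 (remaining 17U)
14U → rack 5 (remaining 3U)
18U → rack 6 (remaining 6U)
14U → rack 7 (remaining 10U)
14U → rack 8 (remaining 10U)
6U → rack 6 (remaining 0U)
4U → rack 4 (remaining 1U)
8 racks × 24U = 192U; used 164U; unused 28U.

28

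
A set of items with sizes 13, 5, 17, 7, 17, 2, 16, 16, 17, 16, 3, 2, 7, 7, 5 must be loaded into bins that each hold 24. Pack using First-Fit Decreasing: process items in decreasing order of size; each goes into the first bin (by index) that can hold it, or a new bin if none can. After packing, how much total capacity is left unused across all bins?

Sorted descending: 17, 17, 17, 16, 16, 16, 13, 7, 7, 7, 5, 5, 3, 2, 2.
Put 17 in bin 1; 7 remain.
Put 17 in bin 2; 7 remain.
Put 17 in bin 3; 7 remain.
Put 16 in bin 4; 8 remain.
Put 16 in bin 5; 8 remain.
Put 16 in bin 6; 8 remain.
Put 13 in bin 7; 11 remain.
Put 7 in bin 1; 0 remain.
Put 7 in bin 2; 0 remain.
Put 7 in bin 3; 0 remain.
Put 5 in bin 4; 3 remain.
Put 5 in bin 5; 3 remain.
Put 3 in bin 4; 0 remain.
Put 2 in bin 5; 1 remain.
Put 2 in bin 6; 6 remain.
7 bins × 24 = 168; used 150; unused 18.

18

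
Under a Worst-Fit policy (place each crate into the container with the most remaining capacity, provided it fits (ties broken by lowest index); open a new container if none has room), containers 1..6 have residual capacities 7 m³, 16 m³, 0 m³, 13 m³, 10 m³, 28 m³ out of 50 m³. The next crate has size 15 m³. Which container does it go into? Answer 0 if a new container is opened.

Containers with room: container 2 (16 m³), container 6 (28 m³).
Most room is container 6 with 28 m³ free.

6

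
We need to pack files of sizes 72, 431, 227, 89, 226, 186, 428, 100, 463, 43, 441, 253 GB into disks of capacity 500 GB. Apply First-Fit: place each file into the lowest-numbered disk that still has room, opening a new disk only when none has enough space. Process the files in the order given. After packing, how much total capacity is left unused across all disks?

Put 72 GB in disk 1; 428 GB remain.
Put 431 GB in disk 2; 69 GB remain.
Put 227 GB in disk 1; 201 GB remain.
Put 89 GB in disk 1; 112 GB remain.
Put 226 GB in disk 3; 274 GB remain.
Put 186 GB in disk 3; 88 GB remain.
Put 428 GB in disk 4; 72 GB remain.
Put 100 GB in disk 1; 12 GB remain.
Put 463 GB in disk 5; 37 GB remain.
Put 43 GB in disk 2; 26 GB remain.
Put 441 GB in disk 6; 59 GB remain.
Put 253 GB in disk 7; 247 GB remain.
7 disks × 500 GB = 3500 GB; used 2959 GB; unused 541 GB.

541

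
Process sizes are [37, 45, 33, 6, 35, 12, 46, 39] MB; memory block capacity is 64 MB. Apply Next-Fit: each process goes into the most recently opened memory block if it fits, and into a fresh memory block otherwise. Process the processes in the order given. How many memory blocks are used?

6

Put 37 MB in memory block 1; 27 MB remain.
Put 45 MB in memory block 2; 19 MB remain.
Put 33 MB in memory block 3; 31 MB remain.
Put 6 MB in memory block 3; 25 MB remain.
Put 35 MB in memory block 4; 29 MB remain.
Put 12 MB in memory block 4; 17 MB remain.
Put 46 MB in memory block 5; 18 MB remain.
Put 39 MB in memory block 6; 25 MB remain.
Final memory blocks: [37] [45] [33,6] [35,12] [46] [39].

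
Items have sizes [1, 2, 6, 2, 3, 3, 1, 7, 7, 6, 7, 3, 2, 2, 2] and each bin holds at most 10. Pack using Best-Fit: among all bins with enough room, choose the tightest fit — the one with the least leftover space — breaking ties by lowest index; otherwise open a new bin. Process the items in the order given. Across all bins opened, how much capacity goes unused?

1 → bin 1 (remaining 9)
2 → bin 1 (remaining 7)
6 → bin 1 (remaining 1)
2 → bin 2 (remaining 8)
3 → bin 2 (remaining 5)
3 → bin 2 (remaining 2)
1 → bin 1 (remaining 0)
7 → bin 3 (remaining 3)
7 → bin 4 (remaining 3)
6 → bin 5 (remaining 4)
7 → bin 6 (remaining 3)
3 → bin 3 (remaining 0)
2 → bin 2 (remaining 0)
2 → bin 4 (remaining 1)
2 → bin 6 (remaining 1)
6 bins × 10 = 60; used 54; unused 6.

6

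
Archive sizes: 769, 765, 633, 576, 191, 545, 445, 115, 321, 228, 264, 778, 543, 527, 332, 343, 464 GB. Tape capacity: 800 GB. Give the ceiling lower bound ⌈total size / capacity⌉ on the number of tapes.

Total size = 769 + 765 + 633 + 576 + 191 + 545 + 445 + 115 + 321 + 228 + 264 + 778 + 543 + 527 + 332 + 343 + 464 = 7839 GB.
⌈7839 / 800⌉ = 10.

10 tapes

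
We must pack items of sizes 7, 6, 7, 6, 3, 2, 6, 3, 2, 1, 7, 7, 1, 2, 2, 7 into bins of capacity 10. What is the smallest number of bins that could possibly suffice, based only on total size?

Total size = 7 + 6 + 7 + 6 + 3 + 2 + 6 + 3 + 2 + 1 + 7 + 7 + 1 + 2 + 2 + 7 = 69.
⌈69 / 10⌉ = 7.

7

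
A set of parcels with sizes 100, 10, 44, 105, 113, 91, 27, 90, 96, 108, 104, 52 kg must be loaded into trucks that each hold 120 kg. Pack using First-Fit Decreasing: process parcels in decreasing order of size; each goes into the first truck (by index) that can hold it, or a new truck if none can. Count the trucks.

Sorted descending: 113, 108, 105, 104, 100, 96, 91, 90, 52, 44, 27, 10.
113 kg → truck 1 (remaining 7 kg)
108 kg → truck 2 (remaining 12 kg)
105 kg → truck 3 (remaining 15 kg)
104 kg → truck 4 (remaining 16 kg)
100 kg → truck 5 (remaining 20 kg)
96 kg → truck 6 (remaining 24 kg)
91 kg → truck 7 (remaining 29 kg)
90 kg → truck 8 (remaining 30 kg)
52 kg → truck 9 (remaining 68 kg)
44 kg → truck 9 (remaining 24 kg)
27 kg → truck 7 (remaining 2 kg)
10 kg → truck 2 (remaining 2 kg)

9 trucks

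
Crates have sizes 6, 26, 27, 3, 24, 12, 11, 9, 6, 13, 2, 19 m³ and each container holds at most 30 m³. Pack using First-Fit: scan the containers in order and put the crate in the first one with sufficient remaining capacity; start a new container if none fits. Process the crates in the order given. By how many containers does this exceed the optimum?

First-Fit: [6,3,12,9] [26,2] [27] [24,6] [11,13] [19] → 6 containers.
Total size 158 m³; any packing needs at least ⌈158/30⌉ = 6 containers.
So 6 is already optimal.

0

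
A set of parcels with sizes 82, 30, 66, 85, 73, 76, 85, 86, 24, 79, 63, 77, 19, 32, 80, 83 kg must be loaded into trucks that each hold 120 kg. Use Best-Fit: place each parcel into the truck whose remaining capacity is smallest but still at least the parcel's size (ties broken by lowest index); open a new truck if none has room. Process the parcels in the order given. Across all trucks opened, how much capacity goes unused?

82 kg → truck 1 (remaining 38 kg)
30 kg → truck 1 (remaining 8 kg)
66 kg → truck 2 (remaining 54 kg)
85 kg → truck 3 (remaining 35 kg)
73 kg → truck 4 (remaining 47 kg)
76 kg → truck 5 (remaining 44 kg)
85 kg → truck 6 (remaining 35 kg)
86 kg → truck 7 (remaining 34 kg)
24 kg → truck 7 (remaining 10 kg)
79 kg → truck 8 (remaining 41 kg)
63 kg → truck 9 (remaining 57 kg)
77 kg → truck 10 (remaining 43 kg)
19 kg → truck 3 (remaining 16 kg)
32 kg → truck 6 (remaining 3 kg)
80 kg → truck 11 (remaining 40 kg)
83 kg → truck 12 (remaining 37 kg)
12 trucks × 120 kg = 1440 kg; used 1040 kg; unused 400 kg.

400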